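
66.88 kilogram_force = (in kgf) 66.88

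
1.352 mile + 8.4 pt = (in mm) 2.176e+06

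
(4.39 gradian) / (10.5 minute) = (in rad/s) 0.0001095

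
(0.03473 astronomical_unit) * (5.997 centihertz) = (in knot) 6.057e+08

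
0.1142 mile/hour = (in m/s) 0.05105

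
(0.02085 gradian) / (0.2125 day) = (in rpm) 1.703e-07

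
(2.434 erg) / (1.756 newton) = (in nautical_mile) 7.484e-11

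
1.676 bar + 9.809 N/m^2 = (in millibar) 1676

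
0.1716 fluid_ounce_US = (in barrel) 3.192e-05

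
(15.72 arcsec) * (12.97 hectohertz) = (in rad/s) 0.09885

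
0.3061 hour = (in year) 3.494e-05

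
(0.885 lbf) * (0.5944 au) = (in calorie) 8.366e+10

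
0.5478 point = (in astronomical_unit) 1.292e-15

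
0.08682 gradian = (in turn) 0.0002171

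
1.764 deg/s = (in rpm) 0.294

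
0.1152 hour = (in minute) 6.912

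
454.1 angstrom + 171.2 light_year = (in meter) 1.62e+18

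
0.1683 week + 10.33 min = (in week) 0.1693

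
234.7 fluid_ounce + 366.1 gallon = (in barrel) 8.76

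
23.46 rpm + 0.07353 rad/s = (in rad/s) 2.53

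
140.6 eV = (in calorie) 5.384e-18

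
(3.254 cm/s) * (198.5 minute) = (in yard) 423.8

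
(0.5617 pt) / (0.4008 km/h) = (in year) 5.644e-11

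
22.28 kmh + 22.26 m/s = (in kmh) 102.4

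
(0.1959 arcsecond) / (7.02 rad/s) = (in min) 2.255e-09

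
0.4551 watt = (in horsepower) 0.0006103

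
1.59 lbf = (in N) 7.073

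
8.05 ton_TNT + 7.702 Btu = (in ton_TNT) 8.05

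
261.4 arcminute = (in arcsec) 1.568e+04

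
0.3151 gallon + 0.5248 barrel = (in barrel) 0.5323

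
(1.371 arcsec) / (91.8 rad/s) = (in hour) 2.011e-11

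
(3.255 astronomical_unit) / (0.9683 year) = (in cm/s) 1.595e+06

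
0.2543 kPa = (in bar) 0.002543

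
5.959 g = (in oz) 0.2102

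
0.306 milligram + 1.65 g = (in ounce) 0.05821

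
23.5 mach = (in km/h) 2.881e+04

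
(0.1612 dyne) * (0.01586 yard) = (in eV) 1.459e+11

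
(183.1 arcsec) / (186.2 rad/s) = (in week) 7.883e-12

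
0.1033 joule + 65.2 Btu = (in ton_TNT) 1.644e-05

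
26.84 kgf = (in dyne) 2.632e+07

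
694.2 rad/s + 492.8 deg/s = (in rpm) 6711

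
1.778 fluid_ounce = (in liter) 0.05258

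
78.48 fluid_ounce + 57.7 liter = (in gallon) 15.86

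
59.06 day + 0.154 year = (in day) 115.3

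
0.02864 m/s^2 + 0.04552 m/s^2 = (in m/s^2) 0.07416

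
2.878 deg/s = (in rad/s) 0.05023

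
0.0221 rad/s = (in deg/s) 1.266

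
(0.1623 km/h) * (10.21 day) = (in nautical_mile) 21.47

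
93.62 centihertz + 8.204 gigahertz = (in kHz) 8.204e+06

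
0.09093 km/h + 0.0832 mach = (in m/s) 28.35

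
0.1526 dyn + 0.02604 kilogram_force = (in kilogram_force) 0.02604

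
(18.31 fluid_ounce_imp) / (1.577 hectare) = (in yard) 3.608e-08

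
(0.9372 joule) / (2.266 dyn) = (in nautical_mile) 22.33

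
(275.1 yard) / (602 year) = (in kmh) 4.77e-08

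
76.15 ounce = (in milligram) 2.159e+06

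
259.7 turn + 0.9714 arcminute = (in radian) 1632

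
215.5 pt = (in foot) 0.2494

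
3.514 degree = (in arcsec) 1.265e+04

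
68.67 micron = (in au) 4.59e-16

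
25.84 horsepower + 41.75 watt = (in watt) 1.931e+04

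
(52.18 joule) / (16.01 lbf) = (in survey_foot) 2.404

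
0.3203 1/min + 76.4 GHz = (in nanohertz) 7.64e+19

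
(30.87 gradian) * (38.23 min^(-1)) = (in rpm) 2.95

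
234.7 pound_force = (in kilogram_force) 106.5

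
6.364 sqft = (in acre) 0.0001461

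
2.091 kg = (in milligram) 2.091e+06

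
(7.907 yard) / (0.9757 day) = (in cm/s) 0.008577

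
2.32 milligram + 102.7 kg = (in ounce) 3623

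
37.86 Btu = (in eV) 2.493e+23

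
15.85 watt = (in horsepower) 0.02126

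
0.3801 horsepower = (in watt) 283.4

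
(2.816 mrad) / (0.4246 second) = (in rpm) 0.06333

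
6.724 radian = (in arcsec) 1.387e+06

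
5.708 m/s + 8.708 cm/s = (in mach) 0.01702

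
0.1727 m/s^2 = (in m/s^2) 0.1727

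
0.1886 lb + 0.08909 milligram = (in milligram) 8.555e+04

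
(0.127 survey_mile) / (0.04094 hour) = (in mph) 3.102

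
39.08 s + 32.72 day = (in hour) 785.3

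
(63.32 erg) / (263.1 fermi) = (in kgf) 2.454e+06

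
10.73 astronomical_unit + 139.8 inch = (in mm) 1.605e+15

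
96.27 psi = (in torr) 4979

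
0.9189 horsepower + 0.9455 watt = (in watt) 686.2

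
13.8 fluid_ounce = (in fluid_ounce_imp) 14.36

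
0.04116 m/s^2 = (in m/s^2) 0.04116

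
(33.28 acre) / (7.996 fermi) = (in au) 1.126e+08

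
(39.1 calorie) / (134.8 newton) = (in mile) 0.0007541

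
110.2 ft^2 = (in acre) 0.00253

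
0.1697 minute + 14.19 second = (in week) 4.03e-05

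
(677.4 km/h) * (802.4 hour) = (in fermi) 5.435e+23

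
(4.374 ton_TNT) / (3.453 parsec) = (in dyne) 0.01718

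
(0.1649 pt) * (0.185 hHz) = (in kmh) 0.003874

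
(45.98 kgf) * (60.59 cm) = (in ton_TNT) 6.53e-08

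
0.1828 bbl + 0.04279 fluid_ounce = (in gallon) 7.678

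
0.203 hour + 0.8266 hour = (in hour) 1.03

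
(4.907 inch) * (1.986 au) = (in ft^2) 3.986e+11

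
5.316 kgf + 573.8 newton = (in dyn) 6.259e+07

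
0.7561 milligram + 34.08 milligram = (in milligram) 34.84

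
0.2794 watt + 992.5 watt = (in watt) 992.8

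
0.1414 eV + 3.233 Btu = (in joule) 3411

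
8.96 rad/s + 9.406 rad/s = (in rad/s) 18.37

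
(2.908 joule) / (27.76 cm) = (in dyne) 1.048e+06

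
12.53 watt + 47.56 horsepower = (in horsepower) 47.58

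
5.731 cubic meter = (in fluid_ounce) 1.938e+05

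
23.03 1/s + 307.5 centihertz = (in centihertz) 2610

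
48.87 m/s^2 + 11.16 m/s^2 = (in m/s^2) 60.03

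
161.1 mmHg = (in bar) 0.2148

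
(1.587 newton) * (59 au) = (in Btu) 1.328e+10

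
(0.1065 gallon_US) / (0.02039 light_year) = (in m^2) 2.09e-18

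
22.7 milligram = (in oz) 0.0008007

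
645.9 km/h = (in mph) 401.3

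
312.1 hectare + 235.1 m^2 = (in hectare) 312.1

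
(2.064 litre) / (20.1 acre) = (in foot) 8.325e-08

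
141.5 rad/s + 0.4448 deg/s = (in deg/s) 8108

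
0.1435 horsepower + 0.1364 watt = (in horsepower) 0.1437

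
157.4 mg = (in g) 0.1574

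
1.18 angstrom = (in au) 7.888e-22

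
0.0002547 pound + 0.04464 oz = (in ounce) 0.04872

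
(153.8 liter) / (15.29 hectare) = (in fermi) 1.006e+09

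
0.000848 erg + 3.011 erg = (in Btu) 2.855e-10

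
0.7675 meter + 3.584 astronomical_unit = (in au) 3.584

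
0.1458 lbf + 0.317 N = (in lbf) 0.2171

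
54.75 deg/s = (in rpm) 9.125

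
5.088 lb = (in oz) 81.41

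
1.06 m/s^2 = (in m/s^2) 1.06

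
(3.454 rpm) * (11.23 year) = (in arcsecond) 2.642e+13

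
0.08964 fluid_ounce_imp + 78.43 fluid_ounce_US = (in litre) 2.322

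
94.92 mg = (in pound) 0.0002093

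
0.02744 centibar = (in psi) 0.00398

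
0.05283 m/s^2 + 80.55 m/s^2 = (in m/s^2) 80.6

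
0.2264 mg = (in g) 0.0002264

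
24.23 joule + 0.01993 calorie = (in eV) 1.518e+20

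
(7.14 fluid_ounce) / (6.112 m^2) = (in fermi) 3.455e+10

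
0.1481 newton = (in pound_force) 0.03329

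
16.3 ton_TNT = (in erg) 6.82e+17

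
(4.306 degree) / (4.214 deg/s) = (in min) 0.01703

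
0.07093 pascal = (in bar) 7.093e-07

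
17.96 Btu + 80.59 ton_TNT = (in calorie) 8.059e+10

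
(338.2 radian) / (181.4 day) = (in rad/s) 2.158e-05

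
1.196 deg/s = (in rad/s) 0.02087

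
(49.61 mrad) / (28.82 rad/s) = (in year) 5.458e-11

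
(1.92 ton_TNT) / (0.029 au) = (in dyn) 1.852e+05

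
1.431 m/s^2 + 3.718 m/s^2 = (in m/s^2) 5.149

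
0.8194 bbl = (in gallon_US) 34.41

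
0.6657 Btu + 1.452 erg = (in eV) 4.384e+21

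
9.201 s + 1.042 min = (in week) 0.0001186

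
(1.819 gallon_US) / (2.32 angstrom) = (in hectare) 2968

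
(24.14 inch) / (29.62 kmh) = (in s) 0.07452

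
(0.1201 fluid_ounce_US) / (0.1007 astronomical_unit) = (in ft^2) 2.538e-15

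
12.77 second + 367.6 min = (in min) 367.8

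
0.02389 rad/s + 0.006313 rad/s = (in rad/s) 0.0302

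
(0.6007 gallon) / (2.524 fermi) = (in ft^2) 9.697e+12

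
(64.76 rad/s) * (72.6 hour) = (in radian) 1.693e+07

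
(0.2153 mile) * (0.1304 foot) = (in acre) 0.003403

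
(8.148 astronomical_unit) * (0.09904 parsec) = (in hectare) 3.725e+23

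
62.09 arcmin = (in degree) 1.035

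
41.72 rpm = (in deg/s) 250.3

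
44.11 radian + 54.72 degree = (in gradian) 2869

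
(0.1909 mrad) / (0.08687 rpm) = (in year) 6.654e-10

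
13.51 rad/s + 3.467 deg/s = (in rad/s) 13.57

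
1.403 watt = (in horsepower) 0.001881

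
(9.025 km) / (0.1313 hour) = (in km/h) 68.74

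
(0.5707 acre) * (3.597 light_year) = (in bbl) 4.943e+20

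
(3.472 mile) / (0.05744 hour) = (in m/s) 27.02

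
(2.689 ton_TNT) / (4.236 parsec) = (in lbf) 1.935e-08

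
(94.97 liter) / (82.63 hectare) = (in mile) 7.142e-11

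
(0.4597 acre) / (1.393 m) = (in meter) 1335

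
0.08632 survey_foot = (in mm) 26.31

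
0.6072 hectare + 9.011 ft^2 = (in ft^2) 6.537e+04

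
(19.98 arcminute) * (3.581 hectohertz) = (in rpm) 19.87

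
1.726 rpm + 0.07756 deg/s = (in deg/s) 10.43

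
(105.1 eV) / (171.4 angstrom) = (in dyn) 9.824e-05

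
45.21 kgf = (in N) 443.4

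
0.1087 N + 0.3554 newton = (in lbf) 0.1043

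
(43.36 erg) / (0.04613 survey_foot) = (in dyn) 30.84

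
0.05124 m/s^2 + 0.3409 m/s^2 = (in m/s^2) 0.3921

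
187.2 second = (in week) 0.0003095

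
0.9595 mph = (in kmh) 1.544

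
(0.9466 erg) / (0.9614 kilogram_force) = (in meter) 1.004e-08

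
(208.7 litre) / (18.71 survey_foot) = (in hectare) 3.66e-06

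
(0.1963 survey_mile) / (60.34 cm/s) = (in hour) 0.1454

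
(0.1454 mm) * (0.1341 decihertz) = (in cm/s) 0.000195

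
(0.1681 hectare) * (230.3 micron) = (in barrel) 2.435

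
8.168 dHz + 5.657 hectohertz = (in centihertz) 5.665e+04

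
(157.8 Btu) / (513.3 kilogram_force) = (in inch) 1302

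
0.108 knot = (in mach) 0.0001632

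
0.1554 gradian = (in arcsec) 503.5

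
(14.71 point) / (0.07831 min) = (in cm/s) 0.1104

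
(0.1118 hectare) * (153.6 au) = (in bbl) 1.616e+17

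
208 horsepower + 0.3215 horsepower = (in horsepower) 208.3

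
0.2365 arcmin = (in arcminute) 0.2365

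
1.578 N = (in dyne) 1.578e+05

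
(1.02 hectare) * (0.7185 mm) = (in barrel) 46.1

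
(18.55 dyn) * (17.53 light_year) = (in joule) 3.076e+13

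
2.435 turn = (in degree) 876.6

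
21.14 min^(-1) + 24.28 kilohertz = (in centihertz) 2.428e+06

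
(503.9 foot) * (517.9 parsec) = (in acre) 6.065e+17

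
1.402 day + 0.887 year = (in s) 2.809e+07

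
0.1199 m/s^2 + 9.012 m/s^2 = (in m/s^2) 9.132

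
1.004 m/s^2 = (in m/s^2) 1.004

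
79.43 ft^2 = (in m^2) 7.379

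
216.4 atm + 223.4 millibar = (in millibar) 2.195e+05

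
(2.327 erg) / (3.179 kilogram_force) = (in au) 4.99e-20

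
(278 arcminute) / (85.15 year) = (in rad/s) 3.011e-11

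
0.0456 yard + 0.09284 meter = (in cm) 13.45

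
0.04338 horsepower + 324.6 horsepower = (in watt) 2.421e+05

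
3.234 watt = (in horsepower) 0.004337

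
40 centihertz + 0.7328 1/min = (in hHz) 0.004122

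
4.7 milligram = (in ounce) 0.0001658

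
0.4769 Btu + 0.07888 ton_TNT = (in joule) 3.3e+08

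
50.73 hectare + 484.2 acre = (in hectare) 246.7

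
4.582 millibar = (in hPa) 4.582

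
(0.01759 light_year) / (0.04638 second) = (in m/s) 3.588e+15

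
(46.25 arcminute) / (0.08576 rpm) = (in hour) 0.0004161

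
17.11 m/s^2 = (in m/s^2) 17.11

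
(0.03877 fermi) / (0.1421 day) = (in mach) 9.274e-24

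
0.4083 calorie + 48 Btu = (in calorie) 1.21e+04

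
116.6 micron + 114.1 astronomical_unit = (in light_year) 0.001804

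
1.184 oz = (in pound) 0.074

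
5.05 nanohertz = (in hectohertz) 5.05e-11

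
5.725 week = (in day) 40.08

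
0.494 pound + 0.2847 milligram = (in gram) 224.1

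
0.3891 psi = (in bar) 0.02683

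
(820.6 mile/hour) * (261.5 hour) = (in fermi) 3.453e+23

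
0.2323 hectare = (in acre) 0.574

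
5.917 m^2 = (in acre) 0.001462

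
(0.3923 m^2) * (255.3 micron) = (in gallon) 0.02646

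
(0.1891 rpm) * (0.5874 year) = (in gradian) 2.335e+07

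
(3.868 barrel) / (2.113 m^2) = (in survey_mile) 0.0001808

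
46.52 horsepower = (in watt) 3.469e+04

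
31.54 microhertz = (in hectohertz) 3.154e-07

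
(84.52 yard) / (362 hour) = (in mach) 1.742e-07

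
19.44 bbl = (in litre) 3091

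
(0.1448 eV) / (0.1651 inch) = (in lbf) 1.244e-18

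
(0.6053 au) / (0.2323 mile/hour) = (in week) 1.442e+06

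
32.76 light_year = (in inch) 1.22e+19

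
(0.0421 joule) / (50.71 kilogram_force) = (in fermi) 8.466e+10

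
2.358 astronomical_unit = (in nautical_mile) 1.905e+08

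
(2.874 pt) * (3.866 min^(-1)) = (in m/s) 6.533e-05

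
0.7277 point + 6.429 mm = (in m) 0.006686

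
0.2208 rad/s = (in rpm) 2.108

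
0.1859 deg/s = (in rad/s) 0.003245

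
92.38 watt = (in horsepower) 0.1239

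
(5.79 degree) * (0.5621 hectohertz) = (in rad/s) 5.68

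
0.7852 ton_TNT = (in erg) 3.285e+16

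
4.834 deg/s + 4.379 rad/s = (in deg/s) 255.7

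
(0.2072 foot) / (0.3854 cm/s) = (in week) 2.709e-05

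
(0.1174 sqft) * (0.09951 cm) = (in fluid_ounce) 0.367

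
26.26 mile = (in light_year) 4.467e-12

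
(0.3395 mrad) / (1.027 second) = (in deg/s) 0.01894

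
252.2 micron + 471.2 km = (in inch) 1.855e+07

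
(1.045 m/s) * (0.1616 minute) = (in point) 2.872e+04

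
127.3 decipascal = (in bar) 0.0001273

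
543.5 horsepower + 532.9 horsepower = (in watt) 8.027e+05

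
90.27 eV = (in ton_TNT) 3.457e-27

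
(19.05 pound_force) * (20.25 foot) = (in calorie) 125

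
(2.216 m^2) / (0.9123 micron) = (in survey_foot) 7.969e+06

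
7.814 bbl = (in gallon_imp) 273.3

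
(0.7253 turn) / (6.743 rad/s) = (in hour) 0.0001877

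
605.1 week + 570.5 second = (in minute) 6.099e+06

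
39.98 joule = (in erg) 3.998e+08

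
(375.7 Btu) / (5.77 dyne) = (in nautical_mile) 3.709e+06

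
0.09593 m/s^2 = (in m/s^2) 0.09593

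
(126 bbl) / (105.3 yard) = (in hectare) 2.081e-05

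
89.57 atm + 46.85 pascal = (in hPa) 9.076e+04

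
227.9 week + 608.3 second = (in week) 227.9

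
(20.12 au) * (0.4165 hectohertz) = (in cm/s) 1.254e+16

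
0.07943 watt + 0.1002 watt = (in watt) 0.1796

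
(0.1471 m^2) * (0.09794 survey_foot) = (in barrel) 0.02762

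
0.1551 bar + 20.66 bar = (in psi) 301.9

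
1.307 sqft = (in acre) 3e-05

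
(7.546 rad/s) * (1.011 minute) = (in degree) 2.623e+04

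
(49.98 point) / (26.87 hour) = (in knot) 3.543e-07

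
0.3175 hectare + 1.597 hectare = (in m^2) 1.914e+04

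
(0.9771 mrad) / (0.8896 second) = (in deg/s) 0.06293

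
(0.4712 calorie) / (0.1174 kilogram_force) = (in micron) 1.712e+06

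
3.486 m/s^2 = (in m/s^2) 3.486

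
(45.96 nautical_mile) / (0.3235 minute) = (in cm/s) 4.385e+05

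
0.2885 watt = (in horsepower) 0.0003869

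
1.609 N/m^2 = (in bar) 1.609e-05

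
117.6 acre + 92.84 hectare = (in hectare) 140.4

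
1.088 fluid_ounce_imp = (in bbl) 0.0001944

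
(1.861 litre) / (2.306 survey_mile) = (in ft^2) 5.398e-06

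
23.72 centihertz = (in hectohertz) 0.002372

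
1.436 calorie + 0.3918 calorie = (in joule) 7.648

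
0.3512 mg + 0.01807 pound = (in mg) 8197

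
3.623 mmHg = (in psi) 0.07006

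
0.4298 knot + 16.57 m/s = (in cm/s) 1679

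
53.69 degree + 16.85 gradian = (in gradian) 76.51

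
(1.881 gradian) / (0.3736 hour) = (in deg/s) 0.001259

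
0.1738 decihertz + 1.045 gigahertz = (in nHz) 1.045e+18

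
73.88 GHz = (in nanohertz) 7.388e+19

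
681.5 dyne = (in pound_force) 0.001532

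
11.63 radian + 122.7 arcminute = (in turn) 1.857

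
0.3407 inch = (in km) 8.654e-06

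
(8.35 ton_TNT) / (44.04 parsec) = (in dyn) 0.002571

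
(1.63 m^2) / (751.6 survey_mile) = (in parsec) 4.367e-23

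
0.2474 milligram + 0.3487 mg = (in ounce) 2.103e-05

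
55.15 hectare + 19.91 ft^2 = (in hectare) 55.15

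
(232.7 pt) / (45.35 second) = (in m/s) 0.00181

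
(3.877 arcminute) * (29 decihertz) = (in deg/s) 0.1874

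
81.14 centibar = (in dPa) 8.114e+05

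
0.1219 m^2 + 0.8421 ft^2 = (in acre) 4.945e-05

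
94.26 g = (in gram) 94.26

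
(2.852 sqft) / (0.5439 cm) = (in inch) 1918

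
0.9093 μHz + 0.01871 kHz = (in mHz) 1.871e+04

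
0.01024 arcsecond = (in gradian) 3.16e-06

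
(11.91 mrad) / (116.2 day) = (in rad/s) 1.186e-09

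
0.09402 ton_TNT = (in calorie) 9.402e+07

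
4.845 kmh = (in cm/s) 134.6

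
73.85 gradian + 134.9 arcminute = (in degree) 68.71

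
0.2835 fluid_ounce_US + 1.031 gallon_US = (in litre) 3.911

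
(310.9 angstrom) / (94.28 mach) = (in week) 1.601e-18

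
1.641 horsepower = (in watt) 1224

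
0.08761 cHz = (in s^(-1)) 0.0008761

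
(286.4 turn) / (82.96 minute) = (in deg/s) 20.71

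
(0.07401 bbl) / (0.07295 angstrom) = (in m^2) 1.613e+09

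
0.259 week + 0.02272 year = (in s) 8.731e+05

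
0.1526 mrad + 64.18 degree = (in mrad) 1120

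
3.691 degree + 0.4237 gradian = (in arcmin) 244.3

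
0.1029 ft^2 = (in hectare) 9.56e-07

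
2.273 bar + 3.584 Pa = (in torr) 1705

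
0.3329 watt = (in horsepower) 0.0004464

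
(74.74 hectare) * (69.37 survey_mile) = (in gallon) 2.204e+13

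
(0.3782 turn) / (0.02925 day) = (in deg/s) 0.05387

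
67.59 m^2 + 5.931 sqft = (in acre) 0.01684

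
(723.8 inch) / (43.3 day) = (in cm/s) 0.0004914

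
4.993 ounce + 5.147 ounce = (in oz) 10.14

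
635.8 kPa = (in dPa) 6.358e+06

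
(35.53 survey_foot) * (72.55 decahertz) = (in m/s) 7857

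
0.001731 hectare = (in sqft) 186.3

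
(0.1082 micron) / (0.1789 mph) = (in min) 2.255e-08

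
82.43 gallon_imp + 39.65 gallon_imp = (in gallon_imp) 122.1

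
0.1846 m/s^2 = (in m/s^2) 0.1846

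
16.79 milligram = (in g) 0.01679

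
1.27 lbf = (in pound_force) 1.27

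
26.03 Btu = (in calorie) 6564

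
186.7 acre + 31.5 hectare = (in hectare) 107.1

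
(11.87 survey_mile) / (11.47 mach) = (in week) 8.087e-06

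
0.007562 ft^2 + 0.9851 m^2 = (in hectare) 9.858e-05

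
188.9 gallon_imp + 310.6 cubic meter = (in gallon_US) 8.228e+04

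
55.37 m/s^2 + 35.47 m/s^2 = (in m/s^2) 90.84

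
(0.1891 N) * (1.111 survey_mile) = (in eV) 2.11e+21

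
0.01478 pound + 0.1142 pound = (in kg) 0.0585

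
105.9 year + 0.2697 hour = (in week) 5522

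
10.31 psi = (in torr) 533.2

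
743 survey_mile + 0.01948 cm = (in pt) 3.39e+09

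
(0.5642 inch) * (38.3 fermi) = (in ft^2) 5.908e-15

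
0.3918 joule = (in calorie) 0.09364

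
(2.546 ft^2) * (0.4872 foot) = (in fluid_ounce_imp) 1236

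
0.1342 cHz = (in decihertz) 0.01342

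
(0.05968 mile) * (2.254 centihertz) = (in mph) 4.843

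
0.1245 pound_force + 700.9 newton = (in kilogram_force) 71.53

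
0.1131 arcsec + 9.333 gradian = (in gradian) 9.333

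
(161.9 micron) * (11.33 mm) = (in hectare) 1.834e-10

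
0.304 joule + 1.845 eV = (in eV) 1.897e+18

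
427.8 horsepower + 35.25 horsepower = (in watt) 3.453e+05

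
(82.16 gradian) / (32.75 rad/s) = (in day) 4.561e-07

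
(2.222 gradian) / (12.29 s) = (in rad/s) 0.00284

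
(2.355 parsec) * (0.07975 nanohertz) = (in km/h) 2.086e+07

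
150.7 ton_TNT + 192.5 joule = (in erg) 6.305e+18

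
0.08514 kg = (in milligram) 8.514e+04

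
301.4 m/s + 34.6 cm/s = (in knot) 586.5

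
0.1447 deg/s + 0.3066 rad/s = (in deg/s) 17.71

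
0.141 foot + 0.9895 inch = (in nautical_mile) 3.678e-05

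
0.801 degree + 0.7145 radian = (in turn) 0.1159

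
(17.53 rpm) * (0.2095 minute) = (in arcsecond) 4.76e+06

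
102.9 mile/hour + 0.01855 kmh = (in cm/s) 4601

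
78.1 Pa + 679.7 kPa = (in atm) 6.709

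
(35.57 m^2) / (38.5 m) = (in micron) 9.239e+05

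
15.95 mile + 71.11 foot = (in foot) 8.429e+04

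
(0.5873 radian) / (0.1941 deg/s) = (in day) 0.002007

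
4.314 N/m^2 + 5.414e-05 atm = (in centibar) 0.0098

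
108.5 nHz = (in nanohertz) 108.5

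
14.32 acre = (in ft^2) 6.238e+05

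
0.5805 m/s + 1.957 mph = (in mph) 3.256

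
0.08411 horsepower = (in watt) 62.72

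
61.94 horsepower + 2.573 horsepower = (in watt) 4.811e+04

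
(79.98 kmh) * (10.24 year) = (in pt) 2.034e+13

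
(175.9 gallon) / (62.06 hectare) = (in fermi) 1.073e+09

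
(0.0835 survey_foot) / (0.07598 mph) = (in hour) 0.0002081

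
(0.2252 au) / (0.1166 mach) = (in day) 9821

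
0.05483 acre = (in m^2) 221.9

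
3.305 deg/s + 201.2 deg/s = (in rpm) 34.08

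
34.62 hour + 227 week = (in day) 1590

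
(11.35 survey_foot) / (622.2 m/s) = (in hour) 1.544e-06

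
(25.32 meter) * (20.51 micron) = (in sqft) 0.00559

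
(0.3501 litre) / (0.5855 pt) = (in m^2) 1.695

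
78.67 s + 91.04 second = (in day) 0.001964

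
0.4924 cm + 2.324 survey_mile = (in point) 1.06e+07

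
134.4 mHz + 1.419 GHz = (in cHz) 1.419e+11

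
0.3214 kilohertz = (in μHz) 3.214e+08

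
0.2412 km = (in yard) 263.8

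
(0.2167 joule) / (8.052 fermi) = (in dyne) 2.691e+18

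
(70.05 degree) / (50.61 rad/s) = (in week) 3.994e-08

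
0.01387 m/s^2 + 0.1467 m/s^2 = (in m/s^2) 0.1606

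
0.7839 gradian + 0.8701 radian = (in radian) 0.8824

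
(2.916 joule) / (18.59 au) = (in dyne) 1.049e-07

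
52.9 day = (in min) 7.618e+04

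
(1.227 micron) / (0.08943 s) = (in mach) 4.029e-08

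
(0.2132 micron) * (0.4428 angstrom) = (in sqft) 1.016e-16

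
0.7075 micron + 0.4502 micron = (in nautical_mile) 6.251e-10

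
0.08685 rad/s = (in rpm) 0.8294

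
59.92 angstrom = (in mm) 5.992e-06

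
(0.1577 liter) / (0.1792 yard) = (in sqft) 0.01036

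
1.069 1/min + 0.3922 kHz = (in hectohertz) 3.922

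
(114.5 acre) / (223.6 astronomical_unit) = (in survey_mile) 8.607e-12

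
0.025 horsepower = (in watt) 18.64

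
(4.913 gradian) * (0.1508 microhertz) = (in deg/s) 6.668e-07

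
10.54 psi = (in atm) 0.7172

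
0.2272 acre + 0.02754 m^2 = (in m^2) 919.5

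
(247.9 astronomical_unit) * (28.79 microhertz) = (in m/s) 1.068e+09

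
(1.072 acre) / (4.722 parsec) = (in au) 1.99e-25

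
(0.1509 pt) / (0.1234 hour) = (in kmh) 4.314e-07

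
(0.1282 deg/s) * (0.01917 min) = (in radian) 0.002574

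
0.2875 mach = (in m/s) 97.89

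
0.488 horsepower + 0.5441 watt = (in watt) 364.4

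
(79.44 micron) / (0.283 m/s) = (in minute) 4.678e-06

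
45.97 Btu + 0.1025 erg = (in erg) 4.85e+11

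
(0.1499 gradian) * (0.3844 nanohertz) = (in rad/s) 9.051e-13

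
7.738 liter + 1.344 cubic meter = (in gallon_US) 357.1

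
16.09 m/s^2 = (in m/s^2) 16.09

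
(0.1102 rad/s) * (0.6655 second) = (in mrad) 73.34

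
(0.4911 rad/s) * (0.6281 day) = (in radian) 2.665e+04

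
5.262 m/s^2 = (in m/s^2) 5.262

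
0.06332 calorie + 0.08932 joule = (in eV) 2.211e+18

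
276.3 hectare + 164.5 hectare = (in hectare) 440.8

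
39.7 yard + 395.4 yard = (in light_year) 4.205e-14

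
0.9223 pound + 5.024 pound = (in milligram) 2.697e+06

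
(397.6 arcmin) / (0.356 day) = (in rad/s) 3.76e-06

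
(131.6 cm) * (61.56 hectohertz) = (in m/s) 8101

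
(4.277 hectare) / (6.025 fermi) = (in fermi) 7.099e+33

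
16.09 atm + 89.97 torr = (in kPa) 1642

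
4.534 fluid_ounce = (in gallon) 0.03542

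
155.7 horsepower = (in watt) 1.161e+05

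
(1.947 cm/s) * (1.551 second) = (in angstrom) 3.02e+08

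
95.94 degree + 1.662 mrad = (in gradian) 106.7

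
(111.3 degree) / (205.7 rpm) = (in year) 2.86e-09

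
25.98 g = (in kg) 0.02598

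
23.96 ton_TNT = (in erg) 1.002e+18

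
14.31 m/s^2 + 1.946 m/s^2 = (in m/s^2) 16.26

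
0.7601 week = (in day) 5.321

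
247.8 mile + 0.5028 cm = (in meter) 3.988e+05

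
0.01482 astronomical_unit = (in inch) 8.729e+10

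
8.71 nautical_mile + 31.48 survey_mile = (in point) 1.893e+08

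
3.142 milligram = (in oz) 0.0001108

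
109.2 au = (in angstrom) 1.634e+23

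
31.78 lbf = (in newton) 141.4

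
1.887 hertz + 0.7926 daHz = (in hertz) 9.813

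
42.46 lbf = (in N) 188.9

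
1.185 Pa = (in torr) 0.008888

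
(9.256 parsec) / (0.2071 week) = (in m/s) 2.28e+12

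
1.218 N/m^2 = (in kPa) 0.001218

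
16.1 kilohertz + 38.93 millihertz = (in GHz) 1.61e-05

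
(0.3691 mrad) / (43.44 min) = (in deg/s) 8.114e-06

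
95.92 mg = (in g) 0.09592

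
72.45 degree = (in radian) 1.264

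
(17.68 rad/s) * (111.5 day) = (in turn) 2.711e+07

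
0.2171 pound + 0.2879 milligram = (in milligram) 9.848e+04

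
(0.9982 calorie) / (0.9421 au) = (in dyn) 2.963e-06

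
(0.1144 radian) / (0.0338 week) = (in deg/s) 0.0003206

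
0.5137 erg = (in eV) 3.206e+11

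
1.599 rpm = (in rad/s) 0.1674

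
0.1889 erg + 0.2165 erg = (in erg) 0.4054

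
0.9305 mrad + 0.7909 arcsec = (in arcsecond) 192.7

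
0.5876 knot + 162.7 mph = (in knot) 142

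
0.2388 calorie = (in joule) 0.9991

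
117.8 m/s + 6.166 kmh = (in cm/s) 1.195e+04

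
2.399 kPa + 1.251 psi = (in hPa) 110.2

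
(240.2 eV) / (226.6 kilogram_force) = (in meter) 1.732e-20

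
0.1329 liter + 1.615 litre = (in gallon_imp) 0.3845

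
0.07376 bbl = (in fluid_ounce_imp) 412.7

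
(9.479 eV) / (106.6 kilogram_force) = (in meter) 1.453e-21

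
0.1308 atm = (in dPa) 1.325e+05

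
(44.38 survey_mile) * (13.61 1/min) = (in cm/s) 1.62e+06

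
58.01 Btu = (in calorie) 1.463e+04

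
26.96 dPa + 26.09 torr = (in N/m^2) 3481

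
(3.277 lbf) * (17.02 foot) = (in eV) 4.72e+20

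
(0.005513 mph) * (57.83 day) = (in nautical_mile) 6.649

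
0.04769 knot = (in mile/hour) 0.05488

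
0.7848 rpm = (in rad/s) 0.08218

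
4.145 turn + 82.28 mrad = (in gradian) 1663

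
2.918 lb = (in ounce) 46.69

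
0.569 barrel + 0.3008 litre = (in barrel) 0.5709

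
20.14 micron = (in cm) 0.002014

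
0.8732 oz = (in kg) 0.02475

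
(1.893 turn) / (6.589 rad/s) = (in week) 2.985e-06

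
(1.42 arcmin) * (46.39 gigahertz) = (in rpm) 1.83e+08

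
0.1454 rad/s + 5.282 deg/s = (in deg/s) 13.61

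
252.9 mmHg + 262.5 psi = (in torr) 1.383e+04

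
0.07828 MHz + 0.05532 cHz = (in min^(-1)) 4.697e+06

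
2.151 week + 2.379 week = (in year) 0.08688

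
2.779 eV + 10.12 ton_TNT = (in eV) 2.643e+29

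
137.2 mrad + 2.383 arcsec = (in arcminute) 471.7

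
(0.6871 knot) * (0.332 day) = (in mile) 6.3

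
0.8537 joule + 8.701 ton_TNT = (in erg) 3.64e+17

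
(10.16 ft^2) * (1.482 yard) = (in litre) 1279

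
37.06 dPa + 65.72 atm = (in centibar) 6659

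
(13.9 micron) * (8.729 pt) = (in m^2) 4.28e-08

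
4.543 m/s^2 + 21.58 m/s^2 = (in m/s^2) 26.12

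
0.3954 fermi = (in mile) 2.457e-19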